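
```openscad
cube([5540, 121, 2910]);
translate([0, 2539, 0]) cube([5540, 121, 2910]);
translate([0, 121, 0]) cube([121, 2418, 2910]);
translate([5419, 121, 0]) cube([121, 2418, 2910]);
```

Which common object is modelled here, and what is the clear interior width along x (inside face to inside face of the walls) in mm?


A house (or room) frame. The interior width is 5298 mm.

Four 2910 mm walls enclosing a rectangle with no floor or roof — a room or house frame. Outside width is 5540 mm and wall thickness is 121 mm, so the interior width is 5540 − 2 × 121 = 5298 mm.


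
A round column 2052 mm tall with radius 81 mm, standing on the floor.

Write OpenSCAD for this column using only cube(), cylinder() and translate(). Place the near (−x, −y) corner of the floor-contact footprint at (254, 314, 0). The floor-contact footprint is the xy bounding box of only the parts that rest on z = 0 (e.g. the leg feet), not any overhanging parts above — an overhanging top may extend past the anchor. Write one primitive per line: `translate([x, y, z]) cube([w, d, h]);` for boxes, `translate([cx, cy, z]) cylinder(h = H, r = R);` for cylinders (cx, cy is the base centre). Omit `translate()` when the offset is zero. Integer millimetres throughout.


translate([335, 395, 0]) cylinder(h = 2052, r = 81);


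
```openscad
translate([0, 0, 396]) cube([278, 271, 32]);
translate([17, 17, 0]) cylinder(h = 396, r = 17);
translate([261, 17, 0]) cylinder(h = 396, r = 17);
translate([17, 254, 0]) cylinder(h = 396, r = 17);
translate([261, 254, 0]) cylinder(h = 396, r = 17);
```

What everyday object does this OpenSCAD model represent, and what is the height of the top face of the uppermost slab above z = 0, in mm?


A stool. The seat height is 428 mm.

A 278×271×32 slab at z = 396 on four corner cylinders — a stool. The seat top is 396 + 32 = 428 mm.


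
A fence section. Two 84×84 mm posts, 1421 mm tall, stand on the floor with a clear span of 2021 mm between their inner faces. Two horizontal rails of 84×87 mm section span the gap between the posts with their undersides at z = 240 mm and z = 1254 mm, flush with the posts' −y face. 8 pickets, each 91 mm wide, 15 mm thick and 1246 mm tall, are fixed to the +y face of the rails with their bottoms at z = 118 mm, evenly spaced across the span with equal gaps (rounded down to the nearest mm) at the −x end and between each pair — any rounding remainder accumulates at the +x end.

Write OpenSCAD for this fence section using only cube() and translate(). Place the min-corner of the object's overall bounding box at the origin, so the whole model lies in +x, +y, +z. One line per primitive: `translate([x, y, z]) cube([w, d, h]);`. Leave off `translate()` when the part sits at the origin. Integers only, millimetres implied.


cube([84, 84, 1421]);
translate([2105, 0, 0]) cube([84, 84, 1421]);
translate([84, 0, 240]) cube([2021, 84, 87]);
translate([84, 0, 1254]) cube([2021, 84, 87]);
translate([227, 84, 118]) cube([91, 15, 1246]);
translate([461, 84, 118]) cube([91, 15, 1246]);
translate([695, 84, 118]) cube([91, 15, 1246]);
translate([929, 84, 118]) cube([91, 15, 1246]);
translate([1163, 84, 118]) cube([91, 15, 1246]);
translate([1397, 84, 118]) cube([91, 15, 1246]);
translate([1631, 84, 118]) cube([91, 15, 1246]);
translate([1865, 84, 118]) cube([91, 15, 1246]);


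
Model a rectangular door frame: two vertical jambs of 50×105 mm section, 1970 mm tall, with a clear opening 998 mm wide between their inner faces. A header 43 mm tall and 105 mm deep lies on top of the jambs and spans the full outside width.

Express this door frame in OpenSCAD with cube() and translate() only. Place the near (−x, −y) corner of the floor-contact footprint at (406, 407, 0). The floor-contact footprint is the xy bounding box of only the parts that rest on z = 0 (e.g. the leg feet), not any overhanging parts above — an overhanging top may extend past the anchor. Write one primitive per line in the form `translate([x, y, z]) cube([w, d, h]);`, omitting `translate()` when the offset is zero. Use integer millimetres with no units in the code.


translate([406, 407, 0]) cube([50, 105, 1970]);
translate([1454, 407, 0]) cube([50, 105, 1970]);
translate([406, 407, 1970]) cube([1098, 105, 43]);


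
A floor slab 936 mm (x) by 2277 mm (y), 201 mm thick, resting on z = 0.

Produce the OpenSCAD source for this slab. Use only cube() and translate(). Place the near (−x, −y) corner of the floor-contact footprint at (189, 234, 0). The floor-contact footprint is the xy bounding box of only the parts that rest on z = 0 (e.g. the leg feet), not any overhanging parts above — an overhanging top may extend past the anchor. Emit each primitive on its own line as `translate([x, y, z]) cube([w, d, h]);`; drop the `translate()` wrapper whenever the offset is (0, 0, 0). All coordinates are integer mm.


translate([189, 234, 0]) cube([936, 2277, 201]);


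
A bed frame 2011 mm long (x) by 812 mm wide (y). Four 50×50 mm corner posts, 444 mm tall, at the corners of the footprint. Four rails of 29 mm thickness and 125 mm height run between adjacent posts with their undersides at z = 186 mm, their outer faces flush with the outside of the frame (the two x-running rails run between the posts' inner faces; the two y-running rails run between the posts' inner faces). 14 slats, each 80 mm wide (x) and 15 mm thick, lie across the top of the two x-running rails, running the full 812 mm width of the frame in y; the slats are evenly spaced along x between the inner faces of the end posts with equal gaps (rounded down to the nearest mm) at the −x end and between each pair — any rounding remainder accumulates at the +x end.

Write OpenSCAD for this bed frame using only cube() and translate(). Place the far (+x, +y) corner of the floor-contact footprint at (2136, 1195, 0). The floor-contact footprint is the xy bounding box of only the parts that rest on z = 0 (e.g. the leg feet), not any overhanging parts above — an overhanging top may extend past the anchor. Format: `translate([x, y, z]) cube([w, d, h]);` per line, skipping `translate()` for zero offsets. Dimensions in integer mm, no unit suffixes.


translate([125, 383, 0]) cube([50, 50, 444]);
translate([125, 1145, 0]) cube([50, 50, 444]);
translate([2086, 383, 0]) cube([50, 50, 444]);
translate([2086, 1145, 0]) cube([50, 50, 444]);
translate([175, 383, 186]) cube([1911, 29, 125]);
translate([175, 1166, 186]) cube([1911, 29, 125]);
translate([125, 433, 186]) cube([29, 712, 125]);
translate([2107, 433, 186]) cube([29, 712, 125]);
translate([227, 383, 311]) cube([80, 812, 15]);
translate([359, 383, 311]) cube([80, 812, 15]);
translate([491, 383, 311]) cube([80, 812, 15]);
translate([623, 383, 311]) cube([80, 812, 15]);
translate([755, 383, 311]) cube([80, 812, 15]);
translate([887, 383, 311]) cube([80, 812, 15]);
translate([1019, 383, 311]) cube([80, 812, 15]);
translate([1151, 383, 311]) cube([80, 812, 15]);
translate([1283, 383, 311]) cube([80, 812, 15]);
translate([1415, 383, 311]) cube([80, 812, 15]);
translate([1547, 383, 311]) cube([80, 812, 15]);
translate([1679, 383, 311]) cube([80, 812, 15]);
translate([1811, 383, 311]) cube([80, 812, 15]);
translate([1943, 383, 311]) cube([80, 812, 15]);


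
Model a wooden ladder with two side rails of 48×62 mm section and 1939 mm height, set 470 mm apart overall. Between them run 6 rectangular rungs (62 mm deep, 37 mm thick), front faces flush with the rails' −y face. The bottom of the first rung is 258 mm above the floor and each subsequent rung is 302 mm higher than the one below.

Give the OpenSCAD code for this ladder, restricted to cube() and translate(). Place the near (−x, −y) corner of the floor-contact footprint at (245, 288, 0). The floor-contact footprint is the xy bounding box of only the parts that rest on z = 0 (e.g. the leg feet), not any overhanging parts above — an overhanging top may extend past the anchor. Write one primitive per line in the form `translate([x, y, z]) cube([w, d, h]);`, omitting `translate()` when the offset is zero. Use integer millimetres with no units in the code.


translate([245, 288, 0]) cube([48, 62, 1939]);
translate([667, 288, 0]) cube([48, 62, 1939]);
translate([293, 288, 258]) cube([374, 62, 37]);
translate([293, 288, 560]) cube([374, 62, 37]);
translate([293, 288, 862]) cube([374, 62, 37]);
translate([293, 288, 1164]) cube([374, 62, 37]);
translate([293, 288, 1466]) cube([374, 62, 37]);
translate([293, 288, 1768]) cube([374, 62, 37]);


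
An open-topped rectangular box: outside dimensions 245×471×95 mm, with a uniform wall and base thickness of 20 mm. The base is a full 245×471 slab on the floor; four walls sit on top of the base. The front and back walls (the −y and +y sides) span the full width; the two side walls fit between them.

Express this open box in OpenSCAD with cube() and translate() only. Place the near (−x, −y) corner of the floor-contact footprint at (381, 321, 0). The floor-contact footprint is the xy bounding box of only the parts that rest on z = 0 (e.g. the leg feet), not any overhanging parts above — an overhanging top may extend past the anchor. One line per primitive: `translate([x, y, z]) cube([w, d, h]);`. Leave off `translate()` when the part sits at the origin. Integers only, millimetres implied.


translate([381, 321, 0]) cube([245, 471, 20]);
translate([381, 321, 20]) cube([245, 20, 75]);
translate([381, 772, 20]) cube([245, 20, 75]);
translate([381, 341, 20]) cube([20, 431, 75]);
translate([606, 341, 20]) cube([20, 431, 75]);


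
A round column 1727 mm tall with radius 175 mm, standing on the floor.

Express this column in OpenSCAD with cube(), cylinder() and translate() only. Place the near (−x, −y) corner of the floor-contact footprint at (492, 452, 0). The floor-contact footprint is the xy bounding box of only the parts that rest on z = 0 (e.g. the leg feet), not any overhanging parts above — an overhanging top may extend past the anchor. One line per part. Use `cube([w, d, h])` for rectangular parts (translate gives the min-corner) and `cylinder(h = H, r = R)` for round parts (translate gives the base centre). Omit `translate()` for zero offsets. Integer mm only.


translate([667, 627, 0]) cylinder(h = 1727, r = 175);


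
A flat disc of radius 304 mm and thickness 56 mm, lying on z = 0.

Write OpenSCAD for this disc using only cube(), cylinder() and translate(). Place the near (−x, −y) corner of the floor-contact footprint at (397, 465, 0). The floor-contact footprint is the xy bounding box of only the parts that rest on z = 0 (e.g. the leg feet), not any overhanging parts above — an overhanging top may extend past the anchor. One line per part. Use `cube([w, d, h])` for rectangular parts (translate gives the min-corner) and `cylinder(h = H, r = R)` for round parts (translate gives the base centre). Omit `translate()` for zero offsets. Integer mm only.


translate([701, 769, 0]) cylinder(h = 56, r = 304);


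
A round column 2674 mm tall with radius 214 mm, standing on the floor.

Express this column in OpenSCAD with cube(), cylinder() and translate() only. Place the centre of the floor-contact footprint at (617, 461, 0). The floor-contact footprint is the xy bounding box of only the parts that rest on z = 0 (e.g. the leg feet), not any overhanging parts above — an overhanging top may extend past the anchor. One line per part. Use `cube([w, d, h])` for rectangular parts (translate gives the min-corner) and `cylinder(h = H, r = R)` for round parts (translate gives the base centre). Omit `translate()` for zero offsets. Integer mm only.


translate([617, 461, 0]) cylinder(h = 2674, r = 214);


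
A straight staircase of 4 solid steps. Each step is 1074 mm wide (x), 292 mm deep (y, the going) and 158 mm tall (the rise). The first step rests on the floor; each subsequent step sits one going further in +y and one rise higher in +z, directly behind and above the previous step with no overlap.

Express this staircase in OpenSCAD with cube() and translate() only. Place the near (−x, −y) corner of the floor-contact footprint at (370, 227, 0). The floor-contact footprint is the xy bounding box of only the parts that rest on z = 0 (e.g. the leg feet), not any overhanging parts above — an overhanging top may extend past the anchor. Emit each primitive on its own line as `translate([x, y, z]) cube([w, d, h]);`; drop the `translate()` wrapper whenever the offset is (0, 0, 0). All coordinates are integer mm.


translate([370, 227, 0]) cube([1074, 292, 158]);
translate([370, 519, 158]) cube([1074, 292, 158]);
translate([370, 811, 316]) cube([1074, 292, 158]);
translate([370, 1103, 474]) cube([1074, 292, 158]);


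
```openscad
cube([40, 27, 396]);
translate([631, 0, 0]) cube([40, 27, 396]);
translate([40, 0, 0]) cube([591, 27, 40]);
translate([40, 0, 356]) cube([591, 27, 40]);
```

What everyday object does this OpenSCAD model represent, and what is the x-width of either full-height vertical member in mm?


A picture frame. The border width is 40 mm.

Four thin pieces enclosing a rectangular opening — a picture frame. The two full-height stiles are 396 mm tall; the top rail sits at z = 356 and is 40 mm tall, so the border above the opening is 396 − 356 = 40 mm, matching the stile x-width.


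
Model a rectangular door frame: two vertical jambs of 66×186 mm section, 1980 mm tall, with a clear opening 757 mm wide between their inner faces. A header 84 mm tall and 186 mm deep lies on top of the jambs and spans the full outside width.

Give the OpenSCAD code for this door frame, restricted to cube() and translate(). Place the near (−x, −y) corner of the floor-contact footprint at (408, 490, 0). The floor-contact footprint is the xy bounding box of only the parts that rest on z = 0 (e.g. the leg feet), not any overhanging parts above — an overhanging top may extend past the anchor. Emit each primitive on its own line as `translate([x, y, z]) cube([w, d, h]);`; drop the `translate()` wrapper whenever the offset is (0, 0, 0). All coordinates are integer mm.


translate([408, 490, 0]) cube([66, 186, 1980]);
translate([1231, 490, 0]) cube([66, 186, 1980]);
translate([408, 490, 1980]) cube([889, 186, 84]);


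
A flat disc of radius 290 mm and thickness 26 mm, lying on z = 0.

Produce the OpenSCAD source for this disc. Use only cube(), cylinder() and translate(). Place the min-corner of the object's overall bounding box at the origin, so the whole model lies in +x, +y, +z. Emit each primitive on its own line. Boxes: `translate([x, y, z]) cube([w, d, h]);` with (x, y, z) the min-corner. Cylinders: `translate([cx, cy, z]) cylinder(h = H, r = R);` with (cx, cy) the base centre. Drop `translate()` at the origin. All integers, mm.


translate([290, 290, 0]) cylinder(h = 26, r = 290);


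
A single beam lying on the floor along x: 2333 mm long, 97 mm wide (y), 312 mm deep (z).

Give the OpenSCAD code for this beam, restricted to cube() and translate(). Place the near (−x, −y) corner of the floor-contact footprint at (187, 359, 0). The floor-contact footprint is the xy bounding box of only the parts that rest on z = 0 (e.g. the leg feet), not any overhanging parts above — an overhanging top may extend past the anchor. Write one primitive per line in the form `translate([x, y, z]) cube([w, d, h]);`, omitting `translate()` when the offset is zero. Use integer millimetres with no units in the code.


translate([187, 359, 0]) cube([2333, 97, 312]);


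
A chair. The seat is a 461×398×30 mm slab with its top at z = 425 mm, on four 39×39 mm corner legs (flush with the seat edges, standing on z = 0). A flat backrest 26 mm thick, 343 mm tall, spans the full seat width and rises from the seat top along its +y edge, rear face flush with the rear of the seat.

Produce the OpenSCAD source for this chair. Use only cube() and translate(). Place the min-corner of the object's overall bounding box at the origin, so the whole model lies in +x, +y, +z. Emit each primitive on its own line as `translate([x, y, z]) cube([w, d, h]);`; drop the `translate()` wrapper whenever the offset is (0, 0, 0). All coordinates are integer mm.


translate([0, 0, 395]) cube([461, 398, 30]);
cube([39, 39, 395]);
translate([422, 0, 0]) cube([39, 39, 395]);
translate([0, 359, 0]) cube([39, 39, 395]);
translate([422, 359, 0]) cube([39, 39, 395]);
translate([0, 372, 425]) cube([461, 26, 343]);


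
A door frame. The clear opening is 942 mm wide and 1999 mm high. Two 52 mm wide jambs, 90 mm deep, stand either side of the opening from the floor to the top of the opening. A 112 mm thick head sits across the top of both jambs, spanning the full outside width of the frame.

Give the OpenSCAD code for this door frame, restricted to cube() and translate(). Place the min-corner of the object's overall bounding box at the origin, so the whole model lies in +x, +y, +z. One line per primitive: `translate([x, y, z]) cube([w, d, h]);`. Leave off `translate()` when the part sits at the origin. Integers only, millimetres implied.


cube([52, 90, 1999]);
translate([994, 0, 0]) cube([52, 90, 1999]);
translate([0, 0, 1999]) cube([1046, 90, 112]);


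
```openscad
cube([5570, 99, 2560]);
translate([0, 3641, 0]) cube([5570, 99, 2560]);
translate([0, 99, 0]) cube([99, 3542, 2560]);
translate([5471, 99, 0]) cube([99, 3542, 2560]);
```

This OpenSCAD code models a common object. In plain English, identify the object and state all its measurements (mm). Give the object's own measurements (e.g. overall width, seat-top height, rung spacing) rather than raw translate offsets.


The wall frame of a small rectangular building: four walls, each 2560 mm tall and 99 mm thick, enclosing a footprint 5570 mm (x) by 3740 mm (y) outside-to-outside, with no floor or roof. The front and back walls (the −y and +y sides) span the full width; the two side walls fit between them.


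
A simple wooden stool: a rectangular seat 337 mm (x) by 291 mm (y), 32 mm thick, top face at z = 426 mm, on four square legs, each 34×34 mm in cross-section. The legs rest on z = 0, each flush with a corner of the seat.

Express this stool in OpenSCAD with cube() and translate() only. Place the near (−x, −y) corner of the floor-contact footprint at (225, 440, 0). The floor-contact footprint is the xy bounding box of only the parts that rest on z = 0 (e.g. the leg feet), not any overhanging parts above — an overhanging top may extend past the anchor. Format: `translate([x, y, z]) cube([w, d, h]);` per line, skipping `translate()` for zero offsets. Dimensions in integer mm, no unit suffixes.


// leg_h = 426 - 32 = 394
translate([225, 440, 394]) cube([337, 291, 32]);
translate([225, 440, 0]) cube([34, 34, 394]);
translate([528, 440, 0]) cube([34, 34, 394]);
translate([225, 697, 0]) cube([34, 34, 394]);
translate([528, 697, 0]) cube([34, 34, 394]);


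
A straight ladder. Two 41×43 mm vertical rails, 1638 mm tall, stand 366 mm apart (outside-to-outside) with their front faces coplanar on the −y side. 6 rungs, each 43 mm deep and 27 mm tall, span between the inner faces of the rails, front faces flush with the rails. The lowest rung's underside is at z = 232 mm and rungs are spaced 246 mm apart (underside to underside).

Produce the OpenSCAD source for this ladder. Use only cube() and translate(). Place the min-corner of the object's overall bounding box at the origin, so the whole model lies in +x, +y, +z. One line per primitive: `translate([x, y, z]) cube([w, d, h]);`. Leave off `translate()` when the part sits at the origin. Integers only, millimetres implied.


// rung span = 366 - 2*41 = 284
// rung[k] z = 232 + k*246
cube([41, 43, 1638]);
translate([325, 0, 0]) cube([41, 43, 1638]);
translate([41, 0, 232]) cube([284, 43, 27]);
translate([41, 0, 478]) cube([284, 43, 27]);
translate([41, 0, 724]) cube([284, 43, 27]);
translate([41, 0, 970]) cube([284, 43, 27]);
translate([41, 0, 1216]) cube([284, 43, 27]);
translate([41, 0, 1462]) cube([284, 43, 27]);


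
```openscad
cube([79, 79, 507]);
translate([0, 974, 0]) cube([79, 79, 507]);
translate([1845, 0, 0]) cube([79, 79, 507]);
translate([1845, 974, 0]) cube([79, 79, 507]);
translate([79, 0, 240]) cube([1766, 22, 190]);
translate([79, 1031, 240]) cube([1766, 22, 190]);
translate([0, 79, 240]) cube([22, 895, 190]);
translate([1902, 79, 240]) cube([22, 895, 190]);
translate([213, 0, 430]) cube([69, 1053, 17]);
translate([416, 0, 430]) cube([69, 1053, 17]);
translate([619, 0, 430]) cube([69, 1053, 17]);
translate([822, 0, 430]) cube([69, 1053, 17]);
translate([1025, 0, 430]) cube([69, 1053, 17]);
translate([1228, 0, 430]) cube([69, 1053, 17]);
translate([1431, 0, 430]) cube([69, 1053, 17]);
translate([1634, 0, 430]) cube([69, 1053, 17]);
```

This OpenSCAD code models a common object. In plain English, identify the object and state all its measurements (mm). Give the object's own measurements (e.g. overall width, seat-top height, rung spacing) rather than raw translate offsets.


A bed frame 1924 mm long (x) by 1053 mm wide (y). Four 79×79 mm corner posts, 507 mm tall, at the corners of the footprint. Four rails of 22 mm thickness and 190 mm height run between adjacent posts with their undersides at z = 240 mm, their outer faces flush with the outside of the frame (the two x-running rails run between the posts' inner faces; the two y-running rails run between the posts' inner faces). 8 slats, each 69 mm wide (x) and 17 mm thick, lie across the top of the two x-running rails, running the full 1053 mm width of the frame in y; along x they sit between the end posts with a 134 mm gap after the −x posts and between neighbouring slats, leaving 142 mm before the +x posts.


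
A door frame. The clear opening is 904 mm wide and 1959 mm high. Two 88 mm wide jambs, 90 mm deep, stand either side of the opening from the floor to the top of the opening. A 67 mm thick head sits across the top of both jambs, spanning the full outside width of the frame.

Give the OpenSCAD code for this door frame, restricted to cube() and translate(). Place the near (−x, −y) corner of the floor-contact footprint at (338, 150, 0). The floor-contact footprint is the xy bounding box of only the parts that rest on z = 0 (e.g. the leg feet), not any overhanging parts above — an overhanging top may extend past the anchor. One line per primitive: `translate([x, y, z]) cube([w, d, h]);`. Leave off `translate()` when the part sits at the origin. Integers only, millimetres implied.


translate([338, 150, 0]) cube([88, 90, 1959]);
translate([1330, 150, 0]) cube([88, 90, 1959]);
translate([338, 150, 1959]) cube([1080, 90, 67]);


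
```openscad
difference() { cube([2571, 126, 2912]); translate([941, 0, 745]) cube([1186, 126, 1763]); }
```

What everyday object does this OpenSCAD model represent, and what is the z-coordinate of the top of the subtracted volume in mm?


A wall with a window opening. The window head height is 2508 mm.

A wall with a rectangular opening subtracted — a window. Sill at z = 745, opening 1763 mm tall, so the head is at 745 + 1763 = 2508 mm.


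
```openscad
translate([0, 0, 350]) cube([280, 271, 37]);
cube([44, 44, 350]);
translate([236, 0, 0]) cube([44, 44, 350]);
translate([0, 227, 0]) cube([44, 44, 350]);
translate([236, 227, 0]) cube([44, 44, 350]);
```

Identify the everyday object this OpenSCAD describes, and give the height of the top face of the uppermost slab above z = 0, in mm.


A stool. The seat height is 387 mm.

A 280×271×37 slab at z = 350 on four corner posts — a stool. The seat top is 350 + 37 = 387 mm.


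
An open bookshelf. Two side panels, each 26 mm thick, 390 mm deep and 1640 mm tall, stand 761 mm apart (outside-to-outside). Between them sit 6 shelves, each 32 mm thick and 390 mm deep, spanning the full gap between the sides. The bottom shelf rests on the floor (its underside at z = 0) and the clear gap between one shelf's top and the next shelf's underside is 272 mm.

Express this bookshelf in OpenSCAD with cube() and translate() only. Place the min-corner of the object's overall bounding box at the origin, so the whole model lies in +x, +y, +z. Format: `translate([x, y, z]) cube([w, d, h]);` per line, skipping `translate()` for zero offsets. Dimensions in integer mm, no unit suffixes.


cube([26, 390, 1640]);
translate([735, 0, 0]) cube([26, 390, 1640]);
translate([26, 0, 0]) cube([709, 390, 32]);
translate([26, 0, 304]) cube([709, 390, 32]);
translate([26, 0, 608]) cube([709, 390, 32]);
translate([26, 0, 912]) cube([709, 390, 32]);
translate([26, 0, 1216]) cube([709, 390, 32]);
translate([26, 0, 1520]) cube([709, 390, 32]);


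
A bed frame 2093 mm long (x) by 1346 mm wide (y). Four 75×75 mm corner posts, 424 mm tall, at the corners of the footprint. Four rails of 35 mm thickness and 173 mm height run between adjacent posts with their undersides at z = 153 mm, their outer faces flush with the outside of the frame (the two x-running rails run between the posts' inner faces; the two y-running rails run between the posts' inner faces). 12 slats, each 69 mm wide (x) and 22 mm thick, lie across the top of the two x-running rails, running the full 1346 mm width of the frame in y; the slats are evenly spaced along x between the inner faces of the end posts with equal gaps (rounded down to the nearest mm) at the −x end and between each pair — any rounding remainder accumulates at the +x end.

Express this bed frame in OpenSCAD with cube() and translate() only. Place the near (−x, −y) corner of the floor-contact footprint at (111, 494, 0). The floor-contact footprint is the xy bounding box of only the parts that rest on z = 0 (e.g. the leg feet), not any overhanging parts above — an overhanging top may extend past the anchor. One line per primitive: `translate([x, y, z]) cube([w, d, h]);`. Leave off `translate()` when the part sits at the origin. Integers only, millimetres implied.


translate([111, 494, 0]) cube([75, 75, 424]);
translate([111, 1765, 0]) cube([75, 75, 424]);
translate([2129, 494, 0]) cube([75, 75, 424]);
translate([2129, 1765, 0]) cube([75, 75, 424]);
translate([186, 494, 153]) cube([1943, 35, 173]);
translate([186, 1805, 153]) cube([1943, 35, 173]);
translate([111, 569, 153]) cube([35, 1196, 173]);
translate([2169, 569, 153]) cube([35, 1196, 173]);
translate([271, 494, 326]) cube([69, 1346, 22]);
translate([425, 494, 326]) cube([69, 1346, 22]);
translate([579, 494, 326]) cube([69, 1346, 22]);
translate([733, 494, 326]) cube([69, 1346, 22]);
translate([887, 494, 326]) cube([69, 1346, 22]);
translate([1041, 494, 326]) cube([69, 1346, 22]);
translate([1195, 494, 326]) cube([69, 1346, 22]);
translate([1349, 494, 326]) cube([69, 1346, 22]);
translate([1503, 494, 326]) cube([69, 1346, 22]);
translate([1657, 494, 326]) cube([69, 1346, 22]);
translate([1811, 494, 326]) cube([69, 1346, 22]);
translate([1965, 494, 326]) cube([69, 1346, 22]);


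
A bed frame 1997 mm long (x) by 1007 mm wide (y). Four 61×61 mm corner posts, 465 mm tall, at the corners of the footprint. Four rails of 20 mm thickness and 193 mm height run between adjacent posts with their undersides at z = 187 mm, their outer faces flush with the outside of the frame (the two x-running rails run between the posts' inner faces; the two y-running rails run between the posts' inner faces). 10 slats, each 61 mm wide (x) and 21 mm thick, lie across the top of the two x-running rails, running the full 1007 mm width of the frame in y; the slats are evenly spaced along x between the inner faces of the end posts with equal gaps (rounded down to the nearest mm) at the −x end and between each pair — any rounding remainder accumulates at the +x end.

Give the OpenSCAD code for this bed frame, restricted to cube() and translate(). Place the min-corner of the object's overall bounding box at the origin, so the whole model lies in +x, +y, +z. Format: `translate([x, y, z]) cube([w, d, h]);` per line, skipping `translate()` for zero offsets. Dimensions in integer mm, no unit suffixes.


// slat z = rail_z + rail_h = 187 + 193 = 380
// slat gap = ⌊(1875 − 10·61) / 11⌋ = 115
cube([61, 61, 465]);
translate([0, 946, 0]) cube([61, 61, 465]);
translate([1936, 0, 0]) cube([61, 61, 465]);
translate([1936, 946, 0]) cube([61, 61, 465]);
translate([61, 0, 187]) cube([1875, 20, 193]);
translate([61, 987, 187]) cube([1875, 20, 193]);
translate([0, 61, 187]) cube([20, 885, 193]);
translate([1977, 61, 187]) cube([20, 885, 193]);
translate([176, 0, 380]) cube([61, 1007, 21]);
translate([352, 0, 380]) cube([61, 1007, 21]);
translate([528, 0, 380]) cube([61, 1007, 21]);
translate([704, 0, 380]) cube([61, 1007, 21]);
translate([880, 0, 380]) cube([61, 1007, 21]);
translate([1056, 0, 380]) cube([61, 1007, 21]);
translate([1232, 0, 380]) cube([61, 1007, 21]);
translate([1408, 0, 380]) cube([61, 1007, 21]);
translate([1584, 0, 380]) cube([61, 1007, 21]);
translate([1760, 0, 380]) cube([61, 1007, 21]);


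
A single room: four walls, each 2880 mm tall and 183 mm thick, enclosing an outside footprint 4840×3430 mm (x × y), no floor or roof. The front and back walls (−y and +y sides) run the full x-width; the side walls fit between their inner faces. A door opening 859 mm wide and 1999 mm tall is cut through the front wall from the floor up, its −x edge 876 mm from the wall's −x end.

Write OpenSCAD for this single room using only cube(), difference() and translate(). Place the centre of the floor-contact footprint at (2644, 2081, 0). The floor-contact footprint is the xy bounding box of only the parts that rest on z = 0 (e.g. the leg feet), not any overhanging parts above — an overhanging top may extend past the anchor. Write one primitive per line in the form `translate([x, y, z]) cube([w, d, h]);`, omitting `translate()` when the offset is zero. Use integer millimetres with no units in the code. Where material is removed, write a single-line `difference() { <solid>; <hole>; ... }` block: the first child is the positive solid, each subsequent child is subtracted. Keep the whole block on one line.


difference() { translate([224, 366, 0]) cube([4840, 183, 2880]); translate([1100, 366, 0]) cube([859, 183, 1999]); }
translate([224, 3613, 0]) cube([4840, 183, 2880]);
translate([224, 549, 0]) cube([183, 3064, 2880]);
translate([4881, 549, 0]) cube([183, 3064, 2880]);


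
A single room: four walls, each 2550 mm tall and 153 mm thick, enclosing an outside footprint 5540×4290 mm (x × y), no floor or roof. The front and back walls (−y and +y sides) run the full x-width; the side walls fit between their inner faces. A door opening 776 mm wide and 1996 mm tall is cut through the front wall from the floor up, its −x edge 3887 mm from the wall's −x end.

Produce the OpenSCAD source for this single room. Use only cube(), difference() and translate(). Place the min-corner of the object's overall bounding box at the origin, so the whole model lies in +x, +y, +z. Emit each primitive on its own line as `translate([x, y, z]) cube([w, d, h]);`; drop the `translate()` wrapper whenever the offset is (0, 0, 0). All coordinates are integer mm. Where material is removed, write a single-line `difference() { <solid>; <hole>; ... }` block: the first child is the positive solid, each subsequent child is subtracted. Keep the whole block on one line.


difference() { cube([5540, 153, 2550]); translate([3887, 0, 0]) cube([776, 153, 1996]); }
translate([0, 4137, 0]) cube([5540, 153, 2550]);
translate([0, 153, 0]) cube([153, 3984, 2550]);
translate([5387, 153, 0]) cube([153, 3984, 2550]);


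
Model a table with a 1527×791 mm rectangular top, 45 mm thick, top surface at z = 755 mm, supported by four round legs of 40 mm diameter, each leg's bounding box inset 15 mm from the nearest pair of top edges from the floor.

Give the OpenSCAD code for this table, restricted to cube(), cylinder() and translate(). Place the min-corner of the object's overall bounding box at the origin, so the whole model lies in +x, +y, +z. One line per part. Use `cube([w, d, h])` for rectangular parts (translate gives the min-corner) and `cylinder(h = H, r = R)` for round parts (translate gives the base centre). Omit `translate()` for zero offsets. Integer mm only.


translate([0, 0, 710]) cube([1527, 791, 45]);
translate([35, 35, 0]) cylinder(h = 710, r = 20);
translate([1492, 35, 0]) cylinder(h = 710, r = 20);
translate([35, 756, 0]) cylinder(h = 710, r = 20);
translate([1492, 756, 0]) cylinder(h = 710, r = 20);


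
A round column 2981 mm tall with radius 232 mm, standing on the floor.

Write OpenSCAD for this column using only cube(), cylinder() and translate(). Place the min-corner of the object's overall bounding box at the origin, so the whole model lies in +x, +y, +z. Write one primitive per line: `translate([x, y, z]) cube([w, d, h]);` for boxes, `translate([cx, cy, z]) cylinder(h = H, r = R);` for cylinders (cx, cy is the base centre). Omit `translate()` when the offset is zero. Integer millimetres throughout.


translate([232, 232, 0]) cylinder(h = 2981, r = 232);


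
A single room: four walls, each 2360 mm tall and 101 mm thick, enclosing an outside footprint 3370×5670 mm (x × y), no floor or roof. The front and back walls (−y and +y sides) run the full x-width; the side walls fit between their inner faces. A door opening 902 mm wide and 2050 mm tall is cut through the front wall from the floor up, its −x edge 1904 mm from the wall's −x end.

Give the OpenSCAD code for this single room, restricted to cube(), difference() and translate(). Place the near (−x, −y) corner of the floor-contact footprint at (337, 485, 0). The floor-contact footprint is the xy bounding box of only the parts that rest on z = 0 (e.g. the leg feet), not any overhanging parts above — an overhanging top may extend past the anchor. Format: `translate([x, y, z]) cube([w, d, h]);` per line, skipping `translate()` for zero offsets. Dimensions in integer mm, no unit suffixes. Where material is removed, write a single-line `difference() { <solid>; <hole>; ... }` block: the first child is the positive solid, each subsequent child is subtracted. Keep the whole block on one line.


difference() { translate([337, 485, 0]) cube([3370, 101, 2360]); translate([2241, 485, 0]) cube([902, 101, 2050]); }
translate([337, 6054, 0]) cube([3370, 101, 2360]);
translate([337, 586, 0]) cube([101, 5468, 2360]);
translate([3606, 586, 0]) cube([101, 5468, 2360]);


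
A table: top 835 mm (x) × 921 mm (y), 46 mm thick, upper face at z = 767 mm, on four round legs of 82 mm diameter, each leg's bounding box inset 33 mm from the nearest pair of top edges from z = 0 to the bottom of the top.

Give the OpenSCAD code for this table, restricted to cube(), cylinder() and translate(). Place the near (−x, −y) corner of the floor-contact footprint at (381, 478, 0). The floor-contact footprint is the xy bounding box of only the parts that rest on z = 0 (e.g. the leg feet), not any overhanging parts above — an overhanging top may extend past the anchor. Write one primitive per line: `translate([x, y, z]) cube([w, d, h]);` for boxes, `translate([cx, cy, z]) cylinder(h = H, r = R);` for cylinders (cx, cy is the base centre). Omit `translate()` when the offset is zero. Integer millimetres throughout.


// leg_h = 767 - 46 = 721
translate([348, 445, 721]) cube([835, 921, 46]);
translate([422, 519, 0]) cylinder(h = 721, r = 41);
translate([1109, 519, 0]) cylinder(h = 721, r = 41);
translate([422, 1292, 0]) cylinder(h = 721, r = 41);
translate([1109, 1292, 0]) cylinder(h = 721, r = 41);


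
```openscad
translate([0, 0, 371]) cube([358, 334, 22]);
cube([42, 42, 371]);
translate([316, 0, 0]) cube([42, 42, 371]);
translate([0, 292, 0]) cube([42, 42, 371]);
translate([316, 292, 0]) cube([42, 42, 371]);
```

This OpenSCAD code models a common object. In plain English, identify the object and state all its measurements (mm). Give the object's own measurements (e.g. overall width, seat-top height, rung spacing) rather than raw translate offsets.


A four-legged stool. The seat is a 358×334×22 mm slab whose top surface is at z = 393 mm; four square legs, each 42×42 mm in cross-section, run from the floor (z = 0) to the underside of the seat, each flush with a corner of the seat.


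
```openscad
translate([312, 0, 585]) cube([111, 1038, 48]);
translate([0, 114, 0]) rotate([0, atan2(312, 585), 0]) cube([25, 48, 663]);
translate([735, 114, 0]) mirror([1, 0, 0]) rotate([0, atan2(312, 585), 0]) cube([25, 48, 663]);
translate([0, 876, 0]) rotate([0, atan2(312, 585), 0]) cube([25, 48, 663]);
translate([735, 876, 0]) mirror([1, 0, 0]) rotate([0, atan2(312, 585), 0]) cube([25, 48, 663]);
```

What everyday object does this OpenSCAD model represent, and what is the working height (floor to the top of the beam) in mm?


A sawhorse. The overall height is 633 mm.

A beam across two mirrored pairs of raked legs — a sawhorse. The beam's underside is at z = 585 (matching the legs' vertical rise in atan2(312, 585)) and the beam is 48 mm tall, so its top is at 585 + 48 = 633 mm. The raked legs top out at the beam's underside, so that is the highest point.


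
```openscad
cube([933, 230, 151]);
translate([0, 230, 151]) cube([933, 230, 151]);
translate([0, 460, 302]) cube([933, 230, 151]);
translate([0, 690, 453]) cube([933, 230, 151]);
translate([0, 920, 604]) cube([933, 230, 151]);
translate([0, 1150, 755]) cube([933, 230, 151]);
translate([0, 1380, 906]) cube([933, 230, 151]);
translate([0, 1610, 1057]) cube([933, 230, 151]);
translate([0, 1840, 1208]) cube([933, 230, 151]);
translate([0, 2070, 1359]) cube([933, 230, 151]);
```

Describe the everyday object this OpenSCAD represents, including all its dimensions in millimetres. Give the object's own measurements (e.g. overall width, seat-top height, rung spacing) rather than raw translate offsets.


A straight staircase of 10 solid steps. Each step is 933 mm wide (x), 230 mm deep (y, the going) and 151 mm tall (the rise). The first step rests on the floor; each subsequent step sits one going further in +y and one rise higher in +z, directly behind and above the previous step with no overlap.


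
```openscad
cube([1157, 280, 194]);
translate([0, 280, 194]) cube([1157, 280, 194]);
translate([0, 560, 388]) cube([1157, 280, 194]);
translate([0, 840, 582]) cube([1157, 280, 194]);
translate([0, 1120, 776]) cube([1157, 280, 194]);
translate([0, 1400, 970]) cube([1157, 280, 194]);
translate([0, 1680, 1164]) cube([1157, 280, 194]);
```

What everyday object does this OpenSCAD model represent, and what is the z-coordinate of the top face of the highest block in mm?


A staircase. The total rise is 1358 mm.

7 identical blocks, each offset up and back from the previous — a staircase. Each step is 194 mm tall and there are 7 of them, so the total rise is 7 × 194 = 1358 mm.


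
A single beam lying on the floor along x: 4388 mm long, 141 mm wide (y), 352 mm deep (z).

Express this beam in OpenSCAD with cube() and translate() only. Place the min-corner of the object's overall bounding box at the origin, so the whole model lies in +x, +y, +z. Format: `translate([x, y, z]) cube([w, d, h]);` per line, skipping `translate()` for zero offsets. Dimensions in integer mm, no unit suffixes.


cube([4388, 141, 352]);


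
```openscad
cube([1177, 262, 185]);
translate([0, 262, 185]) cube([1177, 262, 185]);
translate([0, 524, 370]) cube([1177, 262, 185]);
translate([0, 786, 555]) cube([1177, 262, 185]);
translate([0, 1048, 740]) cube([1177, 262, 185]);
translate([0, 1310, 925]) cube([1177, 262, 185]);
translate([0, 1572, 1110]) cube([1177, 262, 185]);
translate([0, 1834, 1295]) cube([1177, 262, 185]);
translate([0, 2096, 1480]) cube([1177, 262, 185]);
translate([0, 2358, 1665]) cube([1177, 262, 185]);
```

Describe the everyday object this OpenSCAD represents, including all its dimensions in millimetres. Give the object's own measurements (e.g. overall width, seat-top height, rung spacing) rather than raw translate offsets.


A straight staircase of 10 solid steps. Each step is 1177 mm wide (x), 262 mm deep (y, the going) and 185 mm tall (the rise). The first step rests on the floor; each subsequent step sits one going further in +y and one rise higher in +z, directly behind and above the previous step with no overlap.


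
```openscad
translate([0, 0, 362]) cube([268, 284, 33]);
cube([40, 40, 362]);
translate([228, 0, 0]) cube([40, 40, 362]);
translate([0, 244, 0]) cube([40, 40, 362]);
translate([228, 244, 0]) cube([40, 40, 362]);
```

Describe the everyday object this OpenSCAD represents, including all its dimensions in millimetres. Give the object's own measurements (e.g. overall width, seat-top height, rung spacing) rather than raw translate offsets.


A four-legged stool. The seat is a 268×284×33 mm slab whose top surface is at z = 395 mm; four square legs, each 40×40 mm in cross-section, run from the floor (z = 0) to the underside of the seat, each flush with a corner of the seat.
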